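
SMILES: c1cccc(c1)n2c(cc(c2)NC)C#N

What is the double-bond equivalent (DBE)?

Molecular formula from the SMILES: C12H11N3.
DoU = (2C + 2 + N − H − X)/2 = (2·12 + 2 + 3 − 11 − 0)/2 = 18/2 = 9.
(Structurally: 2 ring(s) + 7 π bond(s) = 9.)

9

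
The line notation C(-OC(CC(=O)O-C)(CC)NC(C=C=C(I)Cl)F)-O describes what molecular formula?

C11H16ClFINO4

Heavy atoms from the SMILES: 11 C, 1 Cl, 1 F, 1 I, 1 N, 4 O.
Implicit hydrogens by atom environment:
  4 × C: no H
  3 × C: 2 H each → 6
  3 × O: no H
  2 × C: 3 H each → 6
  2 × C: 1 H each → 2
  1 × Cl: no H
  1 × F: no H
  1 × I: no H
  1 × N: 1 H
  1 × O: 1 H
  Total hydrogens = 16.
Molecular formula: C11H16ClFINO4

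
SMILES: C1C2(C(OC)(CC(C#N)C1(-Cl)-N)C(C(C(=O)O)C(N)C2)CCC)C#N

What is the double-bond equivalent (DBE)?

Molecular formula from the SMILES: C17H25ClN4O3.
DoU = (2C + 2 + N − H − X)/2 = (2·17 + 2 + 4 − 25 − 1)/2 = 14/2 = 7.
(Structurally: 2 ring(s) + 5 π bond(s) = 7.)

7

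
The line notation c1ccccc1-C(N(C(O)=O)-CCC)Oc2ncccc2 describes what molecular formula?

Heavy atoms from the SMILES: 16 C, 2 N, 3 O.
Implicit hydrogens by atom environment:
  9 × C (aromatic): 1 H each → 9
  2 × C: 2 H each → 4
  2 × C (aromatic): no H
  2 × O: no H
  1 × C: 3 H
  1 × C: 1 H
  1 × C: no H
  1 × N (aromatic): no H
  1 × N: no H
  1 × O: 1 H
  Total hydrogens = 18.
Molecular formula: C16H18N2O3

C16H18N2O3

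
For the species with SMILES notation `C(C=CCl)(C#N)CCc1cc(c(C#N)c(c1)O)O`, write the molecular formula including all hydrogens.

Heavy atoms from the SMILES: 13 C, 1 Cl, 2 N, 2 O.
Implicit hydrogens by atom environment:
  4 × C (aromatic): no H
  3 × C: 1 H each → 3
  2 × C: 2 H each → 4
  2 × C (aromatic): 1 H each → 2
  2 × C: no H
  2 × N: no H
  2 × O: 1 H each → 2
  1 × Cl: no H
  Total hydrogens = 11.
Molecular formula: C13H11ClN2O2

C13H11ClN2O2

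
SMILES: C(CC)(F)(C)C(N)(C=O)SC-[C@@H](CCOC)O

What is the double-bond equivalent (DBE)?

1

Molecular formula from the SMILES: C11H22FNO3S.
DoU = (2C + 2 + N − H − X)/2 = (2·11 + 2 + 1 − 22 − 1)/2 = 2/2 = 1.
(Structurally: 0 ring(s) + 1 π bond(s) = 1.)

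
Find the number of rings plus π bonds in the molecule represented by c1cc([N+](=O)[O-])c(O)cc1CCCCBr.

5

Molecular formula from the SMILES: C10H12BrNO3.
DoU = (2C + 2 + N − H − X)/2 = (2·10 + 2 + 1 − 12 − 1)/2 = 10/2 = 5.
(Structurally: 1 ring(s) + 4 π bond(s) = 5.)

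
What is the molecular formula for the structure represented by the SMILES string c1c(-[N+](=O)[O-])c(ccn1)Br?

Heavy atoms from the SMILES: 1 Br, 5 C, 2 N, 2 O.
Implicit hydrogens by atom environment:
  3 × C (aromatic): 1 H each → 3
  2 × C (aromatic): no H
  1 × Br: no H
  1 × N (aromatic): no H
  1 × N (charge +1): no H
  1 × O: no H
  1 × O (charge -1): no H
  Total hydrogens = 3.
Molecular formula: C5H3BrN2O2

C5H3BrN2O2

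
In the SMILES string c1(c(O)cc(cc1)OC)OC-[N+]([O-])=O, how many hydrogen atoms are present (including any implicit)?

Hydrogens are implicit in SMILES; fill each atom to its normal valence:
  3 × C (aromatic): 1 H each → 3
  3 × C (aromatic): no H
  3 × O: no H
  1 × C: 3 H
  1 × C: 2 H
  1 × N (charge +1): no H
  1 × O: 1 H
  1 × O (charge -1): no H
  Total hydrogens = 9.

9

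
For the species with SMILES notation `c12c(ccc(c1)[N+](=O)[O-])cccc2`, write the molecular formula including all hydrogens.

C10H7NO2

Heavy atoms from the SMILES: 10 C, 1 N, 2 O.
Implicit hydrogens by atom environment:
  7 × C (aromatic): 1 H each → 7
  3 × C (aromatic): no H
  1 × N (charge +1): no H
  1 × O: no H
  1 × O (charge -1): no H
  Total hydrogens = 7.
Molecular formula: C10H7NO2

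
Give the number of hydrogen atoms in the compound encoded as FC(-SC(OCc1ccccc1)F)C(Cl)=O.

Hydrogens are implicit in SMILES; fill each atom to its normal valence:
  5 × C (aromatic): 1 H each → 5
  2 × C: 1 H each → 2
  2 × F: no H
  2 × O: no H
  1 × C: 2 H
  1 × C: no H
  1 × C (aromatic): no H
  1 × Cl: no H
  1 × S: no H
  Total hydrogens = 9.

9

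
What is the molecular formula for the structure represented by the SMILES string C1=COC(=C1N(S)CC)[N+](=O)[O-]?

C6H8N2O3S

Heavy atoms from the SMILES: 6 C, 2 N, 3 O, 1 S.
Implicit hydrogens by atom environment:
  2 × C (aromatic): 1 H each → 2
  2 × C (aromatic): no H
  1 × C: 3 H
  1 × C: 2 H
  1 × N: no H
  1 × N (charge +1): no H
  1 × O (aromatic): no H
  1 × O: no H
  1 × O (charge -1): no H
  1 × S: 1 H
  Total hydrogens = 8.
Molecular formula: C6H8N2O3S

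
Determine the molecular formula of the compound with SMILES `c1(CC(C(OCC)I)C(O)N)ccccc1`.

C12H18INO2

Heavy atoms from the SMILES: 12 C, 1 I, 1 N, 2 O.
Implicit hydrogens by atom environment:
  5 × C (aromatic): 1 H each → 5
  3 × C: 1 H each → 3
  2 × C: 2 H each → 4
  1 × C: 3 H
  1 × C (aromatic): no H
  1 × I: no H
  1 × N: 2 H
  1 × O: 1 H
  1 × O: no H
  Total hydrogens = 18.
Molecular formula: C12H18INO2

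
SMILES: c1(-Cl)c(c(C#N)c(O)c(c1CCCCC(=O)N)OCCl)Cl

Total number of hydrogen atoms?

13

Hydrogens are implicit in SMILES; fill each atom to its normal valence:
  6 × C (aromatic): no H
  5 × C: 2 H each → 10
  3 × Cl: no H
  2 × C: no H
  2 × O: no H
  1 × N: 2 H
  1 × N: no H
  1 × O: 1 H
  Total hydrogens = 13.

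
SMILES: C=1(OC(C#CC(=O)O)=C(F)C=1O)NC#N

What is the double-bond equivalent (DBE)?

Molecular formula from the SMILES: C8H3FN2O4.
DoU = (2C + 2 + N − H − X)/2 = (2·8 + 2 + 2 − 3 − 1)/2 = 16/2 = 8.
(Structurally: 1 ring(s) + 7 π bond(s) = 8.)

8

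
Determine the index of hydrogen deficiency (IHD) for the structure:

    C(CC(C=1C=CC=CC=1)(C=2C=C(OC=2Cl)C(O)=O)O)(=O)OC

9

Molecular formula from the SMILES: C15H13ClO6.
DoU = (2C + 2 + N − H − X)/2 = (2·15 + 2 + 0 − 13 − 1)/2 = 18/2 = 9.
(Structurally: 2 ring(s) + 7 π bond(s) = 9.)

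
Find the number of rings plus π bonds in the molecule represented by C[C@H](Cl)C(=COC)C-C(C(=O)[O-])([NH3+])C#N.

Molecular formula from the SMILES: C9H13ClN2O3.
DoU = (2C + 2 + N − H − X)/2 = (2·9 + 2 + 2 − 13 − 1)/2 = 8/2 = 4.
(Structurally: 0 ring(s) + 4 π bond(s) = 4.)

4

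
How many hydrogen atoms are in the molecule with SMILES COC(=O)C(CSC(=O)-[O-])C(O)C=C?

Hydrogens are implicit in SMILES; fill each atom to its normal valence:
  3 × C: 1 H each → 3
  3 × O: no H
  2 × C: 2 H each → 4
  2 × C: no H
  1 × C: 3 H
  1 × O: 1 H
  1 × O (charge -1): no H
  1 × S: no H
  Total hydrogens = 11.

11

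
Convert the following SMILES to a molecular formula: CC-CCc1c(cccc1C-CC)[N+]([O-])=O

C13H19NO2

Heavy atoms from the SMILES: 13 C, 1 N, 2 O.
Implicit hydrogens by atom environment:
  5 × C: 2 H each → 10
  3 × C (aromatic): 1 H each → 3
  3 × C (aromatic): no H
  2 × C: 3 H each → 6
  1 × N (charge +1): no H
  1 × O: no H
  1 × O (charge -1): no H
  Total hydrogens = 19.
Molecular formula: C13H19NO2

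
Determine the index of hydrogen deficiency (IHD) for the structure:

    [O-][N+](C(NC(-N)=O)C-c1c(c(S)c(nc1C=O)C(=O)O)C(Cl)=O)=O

Molecular formula from the SMILES: C11H9ClN4O7S.
DoU = (2C + 2 + N − H − X)/2 = (2·11 + 2 + 4 − 9 − 1)/2 = 18/2 = 9.
(Structurally: 1 ring(s) + 8 π bond(s) = 9.)

9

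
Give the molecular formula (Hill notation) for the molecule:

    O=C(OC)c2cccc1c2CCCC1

Heavy atoms from the SMILES: 12 C, 2 O.
Implicit hydrogens by atom environment:
  4 × C: 2 H each → 8
  3 × C (aromatic): 1 H each → 3
  3 × C (aromatic): no H
  2 × O: no H
  1 × C: 3 H
  1 × C: no H
  Total hydrogens = 14.
Molecular formula: C12H14O2

C12H14O2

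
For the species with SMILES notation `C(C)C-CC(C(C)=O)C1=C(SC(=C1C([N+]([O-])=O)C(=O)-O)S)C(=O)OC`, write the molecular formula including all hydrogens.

Heavy atoms from the SMILES: 15 C, 1 N, 7 O, 2 S.
Implicit hydrogens by atom environment:
  5 × O: no H
  4 × C (aromatic): no H
  3 × C: 3 H each → 9
  3 × C: 2 H each → 6
  3 × C: no H
  2 × C: 1 H each → 2
  1 × N (charge +1): no H
  1 × O: 1 H
  1 × O (charge -1): no H
  1 × S: 1 H
  1 × S (aromatic): no H
  Total hydrogens = 19.
Molecular formula: C15H19NO7S2

C15H19NO7S2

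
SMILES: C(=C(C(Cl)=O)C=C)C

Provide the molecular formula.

C6H7ClO

Heavy atoms from the SMILES: 6 C, 1 Cl, 1 O.
Implicit hydrogens by atom environment:
  2 × C: 1 H each → 2
  2 × C: no H
  1 × C: 3 H
  1 × C: 2 H
  1 × Cl: no H
  1 × O: no H
  Total hydrogens = 7.
Molecular formula: C6H7ClO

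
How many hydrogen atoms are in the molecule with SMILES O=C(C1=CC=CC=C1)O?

Hydrogens are implicit in SMILES; fill each atom to its normal valence:
  5 × C (aromatic): 1 H each → 5
  1 × C (aromatic): no H
  1 × C: no H
  1 × O: 1 H
  1 × O: no H
  Total hydrogens = 6.

6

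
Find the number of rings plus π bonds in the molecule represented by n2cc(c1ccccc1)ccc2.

Molecular formula from the SMILES: C11H9N.
DoU = (2C + 2 + N − H − X)/2 = (2·11 + 2 + 1 − 9 − 0)/2 = 16/2 = 8.
(Structurally: 2 ring(s) + 6 π bond(s) = 8.)

8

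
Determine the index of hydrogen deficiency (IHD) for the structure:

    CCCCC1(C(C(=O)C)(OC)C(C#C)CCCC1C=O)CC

Molecular formula from the SMILES: C19H30O3.
DoU = (2C + 2 + N − H − X)/2 = (2·19 + 2 + 0 − 30 − 0)/2 = 10/2 = 5.
(Structurally: 1 ring(s) + 4 π bond(s) = 5.)

5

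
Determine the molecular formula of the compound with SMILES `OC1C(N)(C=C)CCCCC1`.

C9H17NO

Heavy atoms from the SMILES: 9 C, 1 N, 1 O.
Implicit hydrogens by atom environment:
  6 × C: 2 H each → 12
  2 × C: 1 H each → 2
  1 × C: no H
  1 × N: 2 H
  1 × O: 1 H
  Total hydrogens = 17.
Molecular formula: C9H17NO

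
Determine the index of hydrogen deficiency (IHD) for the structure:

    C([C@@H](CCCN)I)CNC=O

1

Molecular formula from the SMILES: C7H15IN2O.
DoU = (2C + 2 + N − H − X)/2 = (2·7 + 2 + 2 − 15 − 1)/2 = 2/2 = 1.
(Structurally: 0 ring(s) + 1 π bond(s) = 1.)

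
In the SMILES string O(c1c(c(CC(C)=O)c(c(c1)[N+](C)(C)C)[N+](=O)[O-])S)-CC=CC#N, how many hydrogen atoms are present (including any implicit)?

20

Hydrogens are implicit in SMILES; fill each atom to its normal valence:
  5 × C (aromatic): no H
  4 × C: 3 H each → 12
  3 × O: no H
  2 × C: 2 H each → 4
  2 × C: 1 H each → 2
  2 × C: no H
  2 × N (charge +1): no H
  1 × C (aromatic): 1 H
  1 × N: no H
  1 × O (charge -1): no H
  1 × S: 1 H
  Total hydrogens = 20.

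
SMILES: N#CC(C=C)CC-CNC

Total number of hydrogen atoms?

14

Hydrogens are implicit in SMILES; fill each atom to its normal valence:
  4 × C: 2 H each → 8
  2 × C: 1 H each → 2
  1 × C: 3 H
  1 × C: no H
  1 × N: 1 H
  1 × N: no H
  Total hydrogens = 14.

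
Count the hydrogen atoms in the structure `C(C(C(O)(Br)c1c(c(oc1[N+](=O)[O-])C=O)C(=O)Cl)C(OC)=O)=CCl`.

Hydrogens are implicit in SMILES; fill each atom to its normal valence:
  5 × O: no H
  4 × C: 1 H each → 4
  4 × C (aromatic): no H
  3 × C: no H
  2 × Cl: no H
  1 × Br: no H
  1 × C: 3 H
  1 × N (charge +1): no H
  1 × O: 1 H
  1 × O (aromatic): no H
  1 × O (charge -1): no H
  Total hydrogens = 8.

8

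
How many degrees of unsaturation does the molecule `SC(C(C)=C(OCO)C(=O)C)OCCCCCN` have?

2

Molecular formula from the SMILES: C12H23NO4S.
DoU = (2C + 2 + N − H − X)/2 = (2·12 + 2 + 1 − 23 − 0)/2 = 4/2 = 2.
(Structurally: 0 ring(s) + 2 π bond(s) = 2.)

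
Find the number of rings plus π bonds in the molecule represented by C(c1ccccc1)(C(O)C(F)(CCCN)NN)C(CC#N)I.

Molecular formula from the SMILES: C15H22FIN4O.
DoU = (2C + 2 + N − H − X)/2 = (2·15 + 2 + 4 − 22 − 2)/2 = 12/2 = 6.
(Structurally: 1 ring(s) + 5 π bond(s) = 6.)

6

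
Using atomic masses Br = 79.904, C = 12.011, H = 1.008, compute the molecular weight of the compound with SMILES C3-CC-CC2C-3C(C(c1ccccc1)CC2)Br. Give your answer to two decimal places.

Molecular formula: C16H21Br.
M = 1×79.904 + 16×12.011 + 21×1.008 = 293.25 g/mol.

293.25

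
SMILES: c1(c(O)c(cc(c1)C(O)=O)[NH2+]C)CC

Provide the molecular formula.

Heavy atoms from the SMILES: 10 C, 1 N, 3 O.
Implicit hydrogens by atom environment:
  4 × C (aromatic): no H
  2 × C: 3 H each → 6
  2 × C (aromatic): 1 H each → 2
  2 × O: 1 H each → 2
  1 × C: 2 H
  1 × C: no H
  1 × N (charge +1): 2 H
  1 × O: no H
  Total hydrogens = 14.
Net charge +1.
Molecular formula: C10H14NO3+

C10H14NO3+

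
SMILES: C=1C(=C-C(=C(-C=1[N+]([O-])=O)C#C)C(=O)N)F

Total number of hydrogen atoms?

5

Hydrogens are implicit in SMILES; fill each atom to its normal valence:
  4 × C (aromatic): no H
  2 × C (aromatic): 1 H each → 2
  2 × C: no H
  2 × O: no H
  1 × C: 1 H
  1 × F: no H
  1 × N: 2 H
  1 × N (charge +1): no H
  1 × O (charge -1): no H
  Total hydrogens = 5.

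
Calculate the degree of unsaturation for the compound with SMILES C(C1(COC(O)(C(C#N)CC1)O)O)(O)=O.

Molecular formula from the SMILES: C8H11NO6.
DoU = (2C + 2 + N − H − X)/2 = (2·8 + 2 + 1 − 11 − 0)/2 = 8/2 = 4.
(Structurally: 1 ring(s) + 3 π bond(s) = 4.)

4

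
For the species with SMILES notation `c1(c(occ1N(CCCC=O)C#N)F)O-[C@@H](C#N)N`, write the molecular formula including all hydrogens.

C11H11FN4O3

Heavy atoms from the SMILES: 11 C, 1 F, 4 N, 3 O.
Implicit hydrogens by atom environment:
  3 × C: 2 H each → 6
  3 × C (aromatic): no H
  3 × N: no H
  2 × C: 1 H each → 2
  2 × C: no H
  2 × O: no H
  1 × C (aromatic): 1 H
  1 × F: no H
  1 × N: 2 H
  1 × O (aromatic): no H
  Total hydrogens = 11.
Molecular formula: C11H11FN4O3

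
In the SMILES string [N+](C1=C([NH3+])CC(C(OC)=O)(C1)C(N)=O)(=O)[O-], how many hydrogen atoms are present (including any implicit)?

12

Hydrogens are implicit in SMILES; fill each atom to its normal valence:
  5 × C: no H
  4 × O: no H
  2 × C: 2 H each → 4
  1 × C: 3 H
  1 × N (charge +1): 3 H
  1 × N: 2 H
  1 × N (charge +1): no H
  1 × O (charge -1): no H
  Total hydrogens = 12.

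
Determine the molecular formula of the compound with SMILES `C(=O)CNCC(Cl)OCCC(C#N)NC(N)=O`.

C9H15ClN4O3

Heavy atoms from the SMILES: 9 C, 1 Cl, 4 N, 3 O.
Implicit hydrogens by atom environment:
  4 × C: 2 H each → 8
  3 × C: 1 H each → 3
  3 × O: no H
  2 × C: no H
  2 × N: 1 H each → 2
  1 × Cl: no H
  1 × N: 2 H
  1 × N: no H
  Total hydrogens = 15.
Molecular formula: C9H15ClN4O3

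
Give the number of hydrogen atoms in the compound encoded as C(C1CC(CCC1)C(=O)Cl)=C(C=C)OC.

17

Hydrogens are implicit in SMILES; fill each atom to its normal valence:
  5 × C: 2 H each → 10
  4 × C: 1 H each → 4
  2 × C: no H
  2 × O: no H
  1 × C: 3 H
  1 × Cl: no H
  Total hydrogens = 17.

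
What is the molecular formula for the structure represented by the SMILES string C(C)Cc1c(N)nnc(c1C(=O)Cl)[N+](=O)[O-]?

Heavy atoms from the SMILES: 8 C, 1 Cl, 4 N, 3 O.
Implicit hydrogens by atom environment:
  4 × C (aromatic): no H
  2 × C: 2 H each → 4
  2 × N (aromatic): no H
  2 × O: no H
  1 × C: 3 H
  1 × C: no H
  1 × Cl: no H
  1 × N: 2 H
  1 × N (charge +1): no H
  1 × O (charge -1): no H
  Total hydrogens = 9.
Molecular formula: C8H9ClN4O3

C8H9ClN4O3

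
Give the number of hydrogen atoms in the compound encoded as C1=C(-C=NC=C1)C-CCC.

Hydrogens are implicit in SMILES; fill each atom to its normal valence:
  4 × C (aromatic): 1 H each → 4
  3 × C: 2 H each → 6
  1 × C: 3 H
  1 × C (aromatic): no H
  1 × N (aromatic): no H
  Total hydrogens = 13.

13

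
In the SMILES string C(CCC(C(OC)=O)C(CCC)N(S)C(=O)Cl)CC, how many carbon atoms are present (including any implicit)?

The symbol for carbon appears 13 times in the SMILES. (Cl is a single chlorine, not C + l.)

13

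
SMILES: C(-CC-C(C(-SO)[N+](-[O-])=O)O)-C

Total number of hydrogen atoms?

Hydrogens are implicit in SMILES; fill each atom to its normal valence:
  3 × C: 2 H each → 6
  2 × C: 1 H each → 2
  2 × O: 1 H each → 2
  1 × C: 3 H
  1 × N (charge +1): no H
  1 × O: no H
  1 × O (charge -1): no H
  1 × S: no H
  Total hydrogens = 13.

13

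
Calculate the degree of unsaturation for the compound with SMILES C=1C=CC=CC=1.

4

Molecular formula from the SMILES: C6H6.
DoU = (2C + 2 + N − H − X)/2 = (2·6 + 2 + 0 − 6 − 0)/2 = 8/2 = 4.
(Structurally: 1 ring(s) + 3 π bond(s) = 4.)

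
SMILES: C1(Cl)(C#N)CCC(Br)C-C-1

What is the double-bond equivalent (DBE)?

3

Molecular formula from the SMILES: C7H9BrClN.
DoU = (2C + 2 + N − H − X)/2 = (2·7 + 2 + 1 − 9 − 2)/2 = 6/2 = 3.
(Structurally: 1 ring(s) + 2 π bond(s) = 3.)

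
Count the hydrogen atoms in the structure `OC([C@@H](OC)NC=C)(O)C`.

13

Hydrogens are implicit in SMILES; fill each atom to its normal valence:
  2 × C: 3 H each → 6
  2 × C: 1 H each → 2
  2 × O: 1 H each → 2
  1 × C: 2 H
  1 × C: no H
  1 × N: 1 H
  1 × O: no H
  Total hydrogens = 13.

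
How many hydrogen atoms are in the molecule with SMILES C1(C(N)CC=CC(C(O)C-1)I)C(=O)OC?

16

Hydrogens are implicit in SMILES; fill each atom to its normal valence:
  6 × C: 1 H each → 6
  2 × C: 2 H each → 4
  2 × O: no H
  1 × C: 3 H
  1 × C: no H
  1 × I: no H
  1 × N: 2 H
  1 × O: 1 H
  Total hydrogens = 16.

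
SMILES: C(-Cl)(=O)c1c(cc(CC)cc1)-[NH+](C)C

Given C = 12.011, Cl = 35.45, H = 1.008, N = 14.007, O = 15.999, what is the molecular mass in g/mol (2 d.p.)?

212.70

Molecular formula: C11H15ClNO+.
M = 11×12.011 + 1×35.45 + 15×1.008 + 1×14.007 + 1×15.999 = 212.70 g/mol.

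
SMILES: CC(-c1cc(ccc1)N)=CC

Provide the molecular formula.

C10H13N

Heavy atoms from the SMILES: 10 C, 1 N.
Implicit hydrogens by atom environment:
  4 × C (aromatic): 1 H each → 4
  2 × C: 3 H each → 6
  2 × C (aromatic): no H
  1 × C: 1 H
  1 × C: no H
  1 × N: 2 H
  Total hydrogens = 13.
Molecular formula: C10H13N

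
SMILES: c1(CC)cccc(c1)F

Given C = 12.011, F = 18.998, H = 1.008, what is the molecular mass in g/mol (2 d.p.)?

Molecular formula: C8H9F.
M = 8×12.011 + 1×18.998 + 9×1.008 = 124.16 g/mol.

124.16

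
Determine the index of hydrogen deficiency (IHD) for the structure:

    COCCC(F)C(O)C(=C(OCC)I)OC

Molecular formula from the SMILES: C10H18FIO4.
DoU = (2C + 2 + N − H − X)/2 = (2·10 + 2 + 0 − 18 − 2)/2 = 2/2 = 1.
(Structurally: 0 ring(s) + 1 π bond(s) = 1.)

1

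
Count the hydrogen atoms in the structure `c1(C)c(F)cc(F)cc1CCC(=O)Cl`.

9

Hydrogens are implicit in SMILES; fill each atom to its normal valence:
  4 × C (aromatic): no H
  2 × C: 2 H each → 4
  2 × C (aromatic): 1 H each → 2
  2 × F: no H
  1 × C: 3 H
  1 × C: no H
  1 × Cl: no H
  1 × O: no H
  Total hydrogens = 9.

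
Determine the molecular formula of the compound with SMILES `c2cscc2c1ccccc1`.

Heavy atoms from the SMILES: 10 C, 1 S.
Implicit hydrogens by atom environment:
  8 × C (aromatic): 1 H each → 8
  2 × C (aromatic): no H
  1 × S (aromatic): no H
  Total hydrogens = 8.
Molecular formula: C10H8S

C10H8S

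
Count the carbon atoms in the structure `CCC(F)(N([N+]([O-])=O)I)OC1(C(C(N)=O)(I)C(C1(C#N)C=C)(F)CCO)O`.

The symbol for carbon appears 13 times in the SMILES.

13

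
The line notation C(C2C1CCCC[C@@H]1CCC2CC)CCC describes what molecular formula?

C16H30

Heavy atoms from the SMILES: 16 C.
Implicit hydrogens by atom environment:
  10 × C: 2 H each → 20
  4 × C: 1 H each → 4
  2 × C: 3 H each → 6
  Total hydrogens = 30.
Molecular formula: C16H30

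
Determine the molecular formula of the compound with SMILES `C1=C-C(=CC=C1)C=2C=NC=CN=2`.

C10H8N2

Heavy atoms from the SMILES: 10 C, 2 N.
Implicit hydrogens by atom environment:
  8 × C (aromatic): 1 H each → 8
  2 × C (aromatic): no H
  2 × N (aromatic): no H
  Total hydrogens = 8.
Molecular formula: C10H8N2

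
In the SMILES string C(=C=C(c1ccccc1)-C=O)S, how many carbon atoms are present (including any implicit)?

The symbol for carbon appears 10 times in the SMILES. Lowercase c denotes aromatic carbon and counts toward C.

10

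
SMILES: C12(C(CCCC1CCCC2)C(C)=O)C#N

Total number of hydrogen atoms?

Hydrogens are implicit in SMILES; fill each atom to its normal valence:
  7 × C: 2 H each → 14
  3 × C: no H
  2 × C: 1 H each → 2
  1 × C: 3 H
  1 × N: no H
  1 × O: no H
  Total hydrogens = 19.

19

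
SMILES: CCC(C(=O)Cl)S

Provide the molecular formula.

C4H7ClOS

Heavy atoms from the SMILES: 4 C, 1 Cl, 1 O, 1 S.
Implicit hydrogens by atom environment:
  1 × C: 3 H
  1 × C: 2 H
  1 × C: 1 H
  1 × C: no H
  1 × Cl: no H
  1 × O: no H
  1 × S: 1 H
  Total hydrogens = 7.
Molecular formula: C4H7ClOS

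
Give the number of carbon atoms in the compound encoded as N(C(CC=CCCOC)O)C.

8

The symbol for carbon appears 8 times in the SMILES.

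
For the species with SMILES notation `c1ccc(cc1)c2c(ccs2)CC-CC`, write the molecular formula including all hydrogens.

C14H16S

Heavy atoms from the SMILES: 14 C, 1 S.
Implicit hydrogens by atom environment:
  7 × C (aromatic): 1 H each → 7
  3 × C: 2 H each → 6
  3 × C (aromatic): no H
  1 × C: 3 H
  1 × S (aromatic): no H
  Total hydrogens = 16.
Molecular formula: C14H16S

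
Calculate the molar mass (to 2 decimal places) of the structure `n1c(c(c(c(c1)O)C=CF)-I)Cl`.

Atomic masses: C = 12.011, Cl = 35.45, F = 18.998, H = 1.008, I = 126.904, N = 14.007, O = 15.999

Molecular formula: C7H4ClFINO.
M = 7×12.011 + 1×35.45 + 1×18.998 + 4×1.008 + 1×126.904 + 1×14.007 + 1×15.999 = 299.47 g/mol.

299.47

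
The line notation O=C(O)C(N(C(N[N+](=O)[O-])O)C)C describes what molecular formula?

Heavy atoms from the SMILES: 5 C, 3 N, 5 O.
Implicit hydrogens by atom environment:
  2 × C: 3 H each → 6
  2 × C: 1 H each → 2
  2 × O: 1 H each → 2
  2 × O: no H
  1 × C: no H
  1 × N: 1 H
  1 × N: no H
  1 × N (charge +1): no H
  1 × O (charge -1): no H
  Total hydrogens = 11.
Molecular formula: C5H11N3O5

C5H11N3O5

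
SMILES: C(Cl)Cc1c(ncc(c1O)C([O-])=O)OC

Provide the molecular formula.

Heavy atoms from the SMILES: 9 C, 1 Cl, 1 N, 4 O.
Implicit hydrogens by atom environment:
  4 × C (aromatic): no H
  2 × C: 2 H each → 4
  2 × O: no H
  1 × C: 3 H
  1 × C (aromatic): 1 H
  1 × C: no H
  1 × Cl: no H
  1 × N (aromatic): no H
  1 × O: 1 H
  1 × O (charge -1): no H
  Total hydrogens = 9.
Net charge -1.
Molecular formula: C9H9ClNO4-

C9H9ClNO4-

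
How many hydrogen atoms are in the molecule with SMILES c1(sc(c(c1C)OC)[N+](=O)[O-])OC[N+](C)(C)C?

Hydrogens are implicit in SMILES; fill each atom to its normal valence:
  5 × C: 3 H each → 15
  4 × C (aromatic): no H
  3 × O: no H
  2 × N (charge +1): no H
  1 × C: 2 H
  1 × O (charge -1): no H
  1 × S (aromatic): no H
  Total hydrogens = 17.

17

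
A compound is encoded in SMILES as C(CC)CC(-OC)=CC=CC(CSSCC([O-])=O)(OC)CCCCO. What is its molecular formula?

Heavy atoms from the SMILES: 18 C, 5 O, 2 S.
Implicit hydrogens by atom environment:
  9 × C: 2 H each → 18
  3 × C: 3 H each → 9
  3 × C: 1 H each → 3
  3 × C: no H
  3 × O: no H
  2 × S: no H
  1 × O: 1 H
  1 × O (charge -1): no H
  Total hydrogens = 31.
Net charge -1.
Molecular formula: C18H31O5S2-

C18H31O5S2-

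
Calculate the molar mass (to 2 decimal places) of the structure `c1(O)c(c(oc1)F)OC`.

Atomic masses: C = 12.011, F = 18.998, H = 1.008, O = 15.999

132.09

Molecular formula: C5H5FO3.
M = 5×12.011 + 1×18.998 + 5×1.008 + 3×15.999 = 132.09 g/mol.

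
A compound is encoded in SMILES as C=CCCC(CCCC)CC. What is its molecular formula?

C11H22

Heavy atoms from the SMILES: 11 C.
Implicit hydrogens by atom environment:
  7 × C: 2 H each → 14
  2 × C: 3 H each → 6
  2 × C: 1 H each → 2
  Total hydrogens = 22.
Molecular formula: C11H22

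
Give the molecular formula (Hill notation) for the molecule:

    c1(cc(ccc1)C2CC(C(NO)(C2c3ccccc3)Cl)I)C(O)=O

C18H17ClINO3

Heavy atoms from the SMILES: 18 C, 1 Cl, 1 I, 1 N, 3 O.
Implicit hydrogens by atom environment:
  9 × C (aromatic): 1 H each → 9
  3 × C: 1 H each → 3
  3 × C (aromatic): no H
  2 × C: no H
  2 × O: 1 H each → 2
  1 × C: 2 H
  1 × Cl: no H
  1 × I: no H
  1 × N: 1 H
  1 × O: no H
  Total hydrogens = 17.
Molecular formula: C18H17ClINO3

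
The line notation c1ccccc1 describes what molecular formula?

C6H6

Heavy atoms from the SMILES: 6 C.
Implicit hydrogens by atom environment:
  6 × C (aromatic): 1 H each → 6
  Total hydrogens = 6.
Molecular formula: C6H6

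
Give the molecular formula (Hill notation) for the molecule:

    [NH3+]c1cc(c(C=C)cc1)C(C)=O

C10H12NO+

Heavy atoms from the SMILES: 10 C, 1 N, 1 O.
Implicit hydrogens by atom environment:
  3 × C (aromatic): 1 H each → 3
  3 × C (aromatic): no H
  1 × C: 3 H
  1 × C: 2 H
  1 × C: 1 H
  1 × C: no H
  1 × N (charge +1): 3 H
  1 × O: no H
  Total hydrogens = 12.
Net charge +1.
Molecular formula: C10H12NO+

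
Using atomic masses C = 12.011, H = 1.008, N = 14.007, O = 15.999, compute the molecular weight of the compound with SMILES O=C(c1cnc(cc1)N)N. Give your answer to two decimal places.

Molecular formula: C6H7N3O.
M = 6×12.011 + 7×1.008 + 3×14.007 + 1×15.999 = 137.14 g/mol.

137.14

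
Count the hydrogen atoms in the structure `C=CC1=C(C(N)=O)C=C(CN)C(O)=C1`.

12

Hydrogens are implicit in SMILES; fill each atom to its normal valence:
  4 × C (aromatic): no H
  2 × C: 2 H each → 4
  2 × C (aromatic): 1 H each → 2
  2 × N: 2 H each → 4
  1 × C: 1 H
  1 × C: no H
  1 × O: 1 H
  1 × O: no H
  Total hydrogens = 12.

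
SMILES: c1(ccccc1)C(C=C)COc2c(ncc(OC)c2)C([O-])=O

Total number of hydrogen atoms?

16

Hydrogens are implicit in SMILES; fill each atom to its normal valence:
  7 × C (aromatic): 1 H each → 7
  4 × C (aromatic): no H
  3 × O: no H
  2 × C: 2 H each → 4
  2 × C: 1 H each → 2
  1 × C: 3 H
  1 × C: no H
  1 × N (aromatic): no H
  1 × O (charge -1): no H
  Total hydrogens = 16.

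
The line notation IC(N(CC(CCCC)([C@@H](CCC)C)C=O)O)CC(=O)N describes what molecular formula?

C15H29IN2O3

Heavy atoms from the SMILES: 15 C, 1 I, 2 N, 3 O.
Implicit hydrogens by atom environment:
  7 × C: 2 H each → 14
  3 × C: 3 H each → 9
  3 × C: 1 H each → 3
  2 × C: no H
  2 × O: no H
  1 × I: no H
  1 × N: 2 H
  1 × N: no H
  1 × O: 1 H
  Total hydrogens = 29.
Molecular formula: C15H29IN2O3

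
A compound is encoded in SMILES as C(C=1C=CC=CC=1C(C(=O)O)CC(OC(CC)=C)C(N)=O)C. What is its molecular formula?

C17H23NO4

Heavy atoms from the SMILES: 17 C, 1 N, 4 O.
Implicit hydrogens by atom environment:
  4 × C: 2 H each → 8
  4 × C (aromatic): 1 H each → 4
  3 × C: no H
  3 × O: no H
  2 × C: 3 H each → 6
  2 × C: 1 H each → 2
  2 × C (aromatic): no H
  1 × N: 2 H
  1 × O: 1 H
  Total hydrogens = 23.
Molecular formula: C17H23NO4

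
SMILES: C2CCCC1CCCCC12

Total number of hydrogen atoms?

Hydrogens are implicit in SMILES; fill each atom to its normal valence:
  8 × C: 2 H each → 16
  2 × C: 1 H each → 2
  Total hydrogens = 18.

18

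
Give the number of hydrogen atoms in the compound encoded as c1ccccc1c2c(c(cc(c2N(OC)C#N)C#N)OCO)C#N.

12

Hydrogens are implicit in SMILES; fill each atom to its normal valence:
  6 × C (aromatic): 1 H each → 6
  6 × C (aromatic): no H
  4 × N: no H
  3 × C: no H
  2 × O: no H
  1 × C: 3 H
  1 × C: 2 H
  1 × O: 1 H
  Total hydrogens = 12.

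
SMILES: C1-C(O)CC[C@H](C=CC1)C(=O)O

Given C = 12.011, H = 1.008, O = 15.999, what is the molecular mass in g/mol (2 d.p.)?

Molecular formula: C9H14O3.
M = 9×12.011 + 14×1.008 + 3×15.999 = 170.21 g/mol.

170.21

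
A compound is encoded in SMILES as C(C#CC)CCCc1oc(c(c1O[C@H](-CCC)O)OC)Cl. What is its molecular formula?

C16H23ClO4

Heavy atoms from the SMILES: 16 C, 1 Cl, 4 O.
Implicit hydrogens by atom environment:
  6 × C: 2 H each → 12
  4 × C (aromatic): no H
  3 × C: 3 H each → 9
  2 × C: no H
  2 × O: no H
  1 × C: 1 H
  1 × Cl: no H
  1 × O: 1 H
  1 × O (aromatic): no H
  Total hydrogens = 23.
Molecular formula: C16H23ClO4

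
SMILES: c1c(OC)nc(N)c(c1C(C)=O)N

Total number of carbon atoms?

8

The symbol for carbon appears 8 times in the SMILES. Lowercase c denotes aromatic carbon and counts toward C.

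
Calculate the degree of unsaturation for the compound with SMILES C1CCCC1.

Molecular formula from the SMILES: C5H10.
DoU = (2C + 2 + N − H − X)/2 = (2·5 + 2 + 0 − 10 − 0)/2 = 2/2 = 1.
(Structurally: 1 ring(s) + 0 π bond(s) = 1.)

1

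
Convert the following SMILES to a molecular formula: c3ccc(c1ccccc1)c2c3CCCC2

C16H16

Heavy atoms from the SMILES: 16 C.
Implicit hydrogens by atom environment:
  8 × C (aromatic): 1 H each → 8
  4 × C: 2 H each → 8
  4 × C (aromatic): no H
  Total hydrogens = 16.
Molecular formula: C16H16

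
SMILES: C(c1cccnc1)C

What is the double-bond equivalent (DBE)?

Molecular formula from the SMILES: C7H9N.
DoU = (2C + 2 + N − H − X)/2 = (2·7 + 2 + 1 − 9 − 0)/2 = 8/2 = 4.
(Structurally: 1 ring(s) + 3 π bond(s) = 4.)

4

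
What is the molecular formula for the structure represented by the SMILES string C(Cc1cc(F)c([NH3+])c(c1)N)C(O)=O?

Heavy atoms from the SMILES: 9 C, 1 F, 2 N, 2 O.
Implicit hydrogens by atom environment:
  4 × C (aromatic): no H
  2 × C: 2 H each → 4
  2 × C (aromatic): 1 H each → 2
  1 × C: no H
  1 × F: no H
  1 × N (charge +1): 3 H
  1 × N: 2 H
  1 × O: 1 H
  1 × O: no H
  Total hydrogens = 12.
Net charge +1.
Molecular formula: C9H12FN2O2+

C9H12FN2O2+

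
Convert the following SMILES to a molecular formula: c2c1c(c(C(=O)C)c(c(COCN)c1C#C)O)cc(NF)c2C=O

Heavy atoms from the SMILES: 17 C, 1 F, 2 N, 4 O.
Implicit hydrogens by atom environment:
  8 × C (aromatic): no H
  3 × O: no H
  2 × C: 2 H each → 4
  2 × C (aromatic): 1 H each → 2
  2 × C: 1 H each → 2
  2 × C: no H
  1 × C: 3 H
  1 × F: no H
  1 × N: 2 H
  1 × N: 1 H
  1 × O: 1 H
  Total hydrogens = 15.
Molecular formula: C17H15FN2O4

C17H15FN2O4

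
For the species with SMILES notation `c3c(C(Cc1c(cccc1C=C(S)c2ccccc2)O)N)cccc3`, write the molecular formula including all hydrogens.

C22H21NOS

Heavy atoms from the SMILES: 22 C, 1 N, 1 O, 1 S.
Implicit hydrogens by atom environment:
  13 × C (aromatic): 1 H each → 13
  5 × C (aromatic): no H
  2 × C: 1 H each → 2
  1 × C: 2 H
  1 × C: no H
  1 × N: 2 H
  1 × O: 1 H
  1 × S: 1 H
  Total hydrogens = 21.
Molecular formula: C22H21NOS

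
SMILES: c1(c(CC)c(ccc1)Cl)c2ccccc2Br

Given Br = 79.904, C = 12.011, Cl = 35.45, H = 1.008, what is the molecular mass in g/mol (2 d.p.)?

Molecular formula: C14H12BrCl.
M = 1×79.904 + 14×12.011 + 1×35.45 + 12×1.008 = 295.60 g/mol.

295.60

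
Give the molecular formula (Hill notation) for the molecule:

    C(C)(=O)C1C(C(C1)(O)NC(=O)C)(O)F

Heavy atoms from the SMILES: 8 C, 1 F, 1 N, 4 O.
Implicit hydrogens by atom environment:
  4 × C: no H
  2 × C: 3 H each → 6
  2 × O: 1 H each → 2
  2 × O: no H
  1 × C: 2 H
  1 × C: 1 H
  1 × F: no H
  1 × N: 1 H
  Total hydrogens = 12.
Molecular formula: C8H12FNO4

C8H12FNO4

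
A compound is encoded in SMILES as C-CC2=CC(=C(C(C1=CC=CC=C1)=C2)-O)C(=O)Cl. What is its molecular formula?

Heavy atoms from the SMILES: 15 C, 1 Cl, 2 O.
Implicit hydrogens by atom environment:
  7 × C (aromatic): 1 H each → 7
  5 × C (aromatic): no H
  1 × C: 3 H
  1 × C: 2 H
  1 × C: no H
  1 × Cl: no H
  1 × O: 1 H
  1 × O: no H
  Total hydrogens = 13.
Molecular formula: C15H13ClO2

C15H13ClO2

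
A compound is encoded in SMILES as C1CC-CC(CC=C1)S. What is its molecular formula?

Heavy atoms from the SMILES: 8 C, 1 S.
Implicit hydrogens by atom environment:
  5 × C: 2 H each → 10
  3 × C: 1 H each → 3
  1 × S: 1 H
  Total hydrogens = 14.
Molecular formula: C8H14S

C8H14S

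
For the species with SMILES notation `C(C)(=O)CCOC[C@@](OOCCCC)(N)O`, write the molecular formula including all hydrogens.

C10H21NO5

Heavy atoms from the SMILES: 10 C, 1 N, 5 O.
Implicit hydrogens by atom environment:
  6 × C: 2 H each → 12
  4 × O: no H
  2 × C: 3 H each → 6
  2 × C: no H
  1 × N: 2 H
  1 × O: 1 H
  Total hydrogens = 21.
Molecular formula: C10H21NO5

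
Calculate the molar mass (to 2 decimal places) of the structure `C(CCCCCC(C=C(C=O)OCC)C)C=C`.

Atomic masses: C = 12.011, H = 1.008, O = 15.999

Molecular formula: C15H26O2.
M = 15×12.011 + 26×1.008 + 2×15.999 = 238.37 g/mol.

238.37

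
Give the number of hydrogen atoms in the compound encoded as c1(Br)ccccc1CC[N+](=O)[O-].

8

Hydrogens are implicit in SMILES; fill each atom to its normal valence:
  4 × C (aromatic): 1 H each → 4
  2 × C: 2 H each → 4
  2 × C (aromatic): no H
  1 × Br: no H
  1 × N (charge +1): no H
  1 × O: no H
  1 × O (charge -1): no H
  Total hydrogens = 8.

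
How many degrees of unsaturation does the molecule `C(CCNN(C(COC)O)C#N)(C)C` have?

2

Molecular formula from the SMILES: C9H19N3O2.
DoU = (2C + 2 + N − H − X)/2 = (2·9 + 2 + 3 − 19 − 0)/2 = 4/2 = 2.
(Structurally: 0 ring(s) + 2 π bond(s) = 2.)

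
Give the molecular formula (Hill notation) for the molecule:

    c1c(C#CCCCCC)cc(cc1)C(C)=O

Heavy atoms from the SMILES: 15 C, 1 O.
Implicit hydrogens by atom environment:
  4 × C: 2 H each → 8
  4 × C (aromatic): 1 H each → 4
  3 × C: no H
  2 × C: 3 H each → 6
  2 × C (aromatic): no H
  1 × O: no H
  Total hydrogens = 18.
Molecular formula: C15H18O

C15H18O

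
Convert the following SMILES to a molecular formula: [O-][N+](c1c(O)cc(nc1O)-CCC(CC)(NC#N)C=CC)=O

Heavy atoms from the SMILES: 14 C, 4 N, 4 O.
Implicit hydrogens by atom environment:
  4 × C (aromatic): no H
  3 × C: 2 H each → 6
  2 × C: 3 H each → 6
  2 × C: 1 H each → 2
  2 × C: no H
  2 × O: 1 H each → 2
  1 × C (aromatic): 1 H
  1 × N: 1 H
  1 × N (aromatic): no H
  1 × N (charge +1): no H
  1 × N: no H
  1 × O: no H
  1 × O (charge -1): no H
  Total hydrogens = 18.
Molecular formula: C14H18N4O4

C14H18N4O4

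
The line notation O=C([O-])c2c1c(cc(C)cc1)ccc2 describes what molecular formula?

C12H9O2-

Heavy atoms from the SMILES: 12 C, 2 O.
Implicit hydrogens by atom environment:
  6 × C (aromatic): 1 H each → 6
  4 × C (aromatic): no H
  1 × C: 3 H
  1 × C: no H
  1 × O: no H
  1 × O (charge -1): no H
  Total hydrogens = 9.
Net charge -1.
Molecular formula: C12H9O2-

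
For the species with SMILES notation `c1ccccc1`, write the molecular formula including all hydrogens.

C6H6

Heavy atoms from the SMILES: 6 C.
Implicit hydrogens by atom environment:
  6 × C (aromatic): 1 H each → 6
  Total hydrogens = 6.
Molecular formula: C6H6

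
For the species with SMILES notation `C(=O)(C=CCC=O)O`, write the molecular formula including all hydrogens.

Heavy atoms from the SMILES: 5 C, 3 O.
Implicit hydrogens by atom environment:
  3 × C: 1 H each → 3
  2 × O: no H
  1 × C: 2 H
  1 × C: no H
  1 × O: 1 H
  Total hydrogens = 6.
Molecular formula: C5H6O3

C5H6O3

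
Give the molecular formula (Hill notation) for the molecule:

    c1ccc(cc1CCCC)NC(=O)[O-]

Heavy atoms from the SMILES: 11 C, 1 N, 2 O.
Implicit hydrogens by atom environment:
  4 × C (aromatic): 1 H each → 4
  3 × C: 2 H each → 6
  2 × C (aromatic): no H
  1 × C: 3 H
  1 × C: no H
  1 × N: 1 H
  1 × O: no H
  1 × O (charge -1): no H
  Total hydrogens = 14.
Net charge -1.
Molecular formula: C11H14NO2-

C11H14NO2-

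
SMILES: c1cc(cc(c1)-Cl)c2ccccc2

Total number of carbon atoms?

The symbol for carbon appears 12 times in the SMILES. Lowercase c denotes aromatic carbon and counts toward C.

12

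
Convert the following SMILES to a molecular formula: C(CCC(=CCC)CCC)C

Heavy atoms from the SMILES: 11 C.
Implicit hydrogens by atom environment:
  6 × C: 2 H each → 12
  3 × C: 3 H each → 9
  1 × C: 1 H
  1 × C: no H
  Total hydrogens = 22.
Molecular formula: C11H22

C11H22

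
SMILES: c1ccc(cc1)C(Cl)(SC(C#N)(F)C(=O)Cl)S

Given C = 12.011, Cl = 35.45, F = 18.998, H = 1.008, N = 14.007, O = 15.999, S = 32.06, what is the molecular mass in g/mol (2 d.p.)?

Molecular formula: C10H6Cl2FNOS2.
M = 10×12.011 + 2×35.45 + 1×18.998 + 6×1.008 + 1×14.007 + 1×15.999 + 2×32.06 = 310.18 g/mol.

310.18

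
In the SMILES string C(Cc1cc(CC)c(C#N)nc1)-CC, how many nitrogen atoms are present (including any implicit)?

The symbol for nitrogen appears 2 times in the SMILES.

2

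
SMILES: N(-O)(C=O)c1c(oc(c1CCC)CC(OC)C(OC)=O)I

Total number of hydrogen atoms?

18

Hydrogens are implicit in SMILES; fill each atom to its normal valence:
  4 × C (aromatic): no H
  4 × O: no H
  3 × C: 3 H each → 9
  3 × C: 2 H each → 6
  2 × C: 1 H each → 2
  1 × C: no H
  1 × I: no H
  1 × N: no H
  1 × O: 1 H
  1 × O (aromatic): no H
  Total hydrogens = 18.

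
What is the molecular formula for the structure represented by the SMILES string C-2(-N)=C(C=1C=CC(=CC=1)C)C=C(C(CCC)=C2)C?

C17H21N

Heavy atoms from the SMILES: 17 C, 1 N.
Implicit hydrogens by atom environment:
  6 × C (aromatic): 1 H each → 6
  6 × C (aromatic): no H
  3 × C: 3 H each → 9
  2 × C: 2 H each → 4
  1 × N: 2 H
  Total hydrogens = 21.
Molecular formula: C17H21N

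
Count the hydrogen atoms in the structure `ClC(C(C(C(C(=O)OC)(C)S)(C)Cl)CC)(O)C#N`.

Hydrogens are implicit in SMILES; fill each atom to its normal valence:
  5 × C: no H
  4 × C: 3 H each → 12
  2 × Cl: no H
  2 × O: no H
  1 × C: 2 H
  1 × C: 1 H
  1 × N: no H
  1 × O: 1 H
  1 × S: 1 H
  Total hydrogens = 17.

17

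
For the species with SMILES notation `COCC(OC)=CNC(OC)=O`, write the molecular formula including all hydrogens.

C7H13NO4

Heavy atoms from the SMILES: 7 C, 1 N, 4 O.
Implicit hydrogens by atom environment:
  4 × O: no H
  3 × C: 3 H each → 9
  2 × C: no H
  1 × C: 2 H
  1 × C: 1 H
  1 × N: 1 H
  Total hydrogens = 13.
Molecular formula: C7H13NO4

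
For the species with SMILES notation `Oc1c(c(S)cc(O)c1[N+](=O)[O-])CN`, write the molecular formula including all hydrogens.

C7H8N2O4S

Heavy atoms from the SMILES: 7 C, 2 N, 4 O, 1 S.
Implicit hydrogens by atom environment:
  5 × C (aromatic): no H
  2 × O: 1 H each → 2
  1 × C: 2 H
  1 × C (aromatic): 1 H
  1 × N: 2 H
  1 × N (charge +1): no H
  1 × O: no H
  1 × O (charge -1): no H
  1 × S: 1 H
  Total hydrogens = 8.
Molecular formula: C7H8N2O4S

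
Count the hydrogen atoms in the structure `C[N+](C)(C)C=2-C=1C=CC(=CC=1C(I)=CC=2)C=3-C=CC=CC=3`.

19

Hydrogens are implicit in SMILES; fill each atom to its normal valence:
  10 × C (aromatic): 1 H each → 10
  6 × C (aromatic): no H
  3 × C: 3 H each → 9
  1 × I: no H
  1 × N (charge +1): no H
  Total hydrogens = 19.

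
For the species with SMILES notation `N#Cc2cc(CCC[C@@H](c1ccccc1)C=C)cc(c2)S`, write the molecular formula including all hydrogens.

C19H19NS

Heavy atoms from the SMILES: 19 C, 1 N, 1 S.
Implicit hydrogens by atom environment:
  8 × C (aromatic): 1 H each → 8
  4 × C: 2 H each → 8
  4 × C (aromatic): no H
  2 × C: 1 H each → 2
  1 × C: no H
  1 × N: no H
  1 × S: 1 H
  Total hydrogens = 19.
Molecular formula: C19H19NS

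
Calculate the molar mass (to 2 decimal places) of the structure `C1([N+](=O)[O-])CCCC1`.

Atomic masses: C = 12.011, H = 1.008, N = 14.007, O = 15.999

115.13

Molecular formula: C5H9NO2.
M = 5×12.011 + 9×1.008 + 1×14.007 + 2×15.999 = 115.13 g/mol.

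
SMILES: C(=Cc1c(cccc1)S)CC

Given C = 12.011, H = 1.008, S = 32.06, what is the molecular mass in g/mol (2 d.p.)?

Molecular formula: C10H12S.
M = 10×12.011 + 12×1.008 + 1×32.06 = 164.27 g/mol.

164.27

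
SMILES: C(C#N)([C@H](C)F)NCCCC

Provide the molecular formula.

Heavy atoms from the SMILES: 8 C, 1 F, 2 N.
Implicit hydrogens by atom environment:
  3 × C: 2 H each → 6
  2 × C: 3 H each → 6
  2 × C: 1 H each → 2
  1 × C: no H
  1 × F: no H
  1 × N: 1 H
  1 × N: no H
  Total hydrogens = 15.
Molecular formula: C8H15FN2

C8H15FN2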